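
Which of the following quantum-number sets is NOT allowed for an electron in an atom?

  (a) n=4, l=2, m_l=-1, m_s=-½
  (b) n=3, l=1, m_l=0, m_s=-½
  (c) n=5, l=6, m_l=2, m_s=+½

(c) has l = 6 ≥ n = 5, violating 0 ≤ l ≤ n−1.
The remaining sets (a), (b) satisfy all four rules.

(c)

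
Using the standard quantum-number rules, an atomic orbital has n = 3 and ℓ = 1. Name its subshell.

ℓ = 1 corresponds to the letter 'p', so the subshell is 3p.

3p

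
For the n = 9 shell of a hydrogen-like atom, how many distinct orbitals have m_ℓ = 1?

Go through ℓ = 0, …, 8 (the values permitted for n = 9).
Contributions: ℓ=1 → 1; ℓ=2 → 1; ℓ=3 → 1; ℓ=4 → 1; ℓ=5 → 1; ℓ=6 → 1; ℓ=7 → 1; ℓ=8 → 1.
Total orbitals: 1 + 1 + 1 + 1 + 1 + 1 + 1 + 1 = 8.

8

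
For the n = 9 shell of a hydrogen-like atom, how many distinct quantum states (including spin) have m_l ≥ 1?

72

The n = 9 shell has l = 0 through 8; check each.
The (l, m_l) pairs meeting m_l ≥ 1 give: l=1 → 1; l=2 → 2; l=3 → 3; l=4 → 4; l=5 → 5; l=6 → 6; l=7 → 7; l=8 → 8.
Orbitals: 1 + 2 + 3 + 4 + 5 + 6 + 7 + 8 = 36. Each orbital carries two spin states, so 36 × 2 = 72 states.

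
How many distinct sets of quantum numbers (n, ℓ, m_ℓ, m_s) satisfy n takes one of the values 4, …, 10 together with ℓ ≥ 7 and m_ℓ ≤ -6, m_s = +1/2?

For each n in the range, tally the orbitals obeying ℓ ≥ 7 and m_ℓ ≤ -6:
n=8 → 2; n=9 → 5; n=10 → 9.
Orbitals: 2 + 5 + 9 = 16. With m_s fixed to +1/2 there is one state per orbital, so 16 states.

16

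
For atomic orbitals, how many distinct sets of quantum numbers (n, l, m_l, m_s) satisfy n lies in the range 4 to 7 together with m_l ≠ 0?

208

Treat each shell separately and count matching orbitals:
n=4 → 12; n=5 → 20; n=6 → 30; n=7 → 42.
Orbitals: 12 + 20 + 30 + 42 = 104. Including both spin states (m_s = ±1/2) gives 2 × 104 = 208 states.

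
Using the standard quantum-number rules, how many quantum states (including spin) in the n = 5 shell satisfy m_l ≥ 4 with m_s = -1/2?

Go through l = 0, …, 4 (the values permitted for n = 5).
Contributions: l=4 → 1.
Orbitals: 1. With m_s fixed to a single value there is one state per orbital, giving 1 state.

1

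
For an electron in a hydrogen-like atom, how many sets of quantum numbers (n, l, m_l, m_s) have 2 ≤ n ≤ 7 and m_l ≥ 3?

Per-shell orbital counts meeting the constraint:
n=4 → 1; n=5 → 3; n=6 → 6; n=7 → 10.
Orbitals: 1 + 3 + 6 + 10 = 20. Including both spin states (m_s = ±1/2) gives 2 × 20 = 40 states.

40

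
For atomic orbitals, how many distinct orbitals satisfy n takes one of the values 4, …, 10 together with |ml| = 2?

Per-shell orbital counts meeting the constraint:
n=4 → 4; n=5 → 6; n=6 → 8; n=7 → 10; n=8 → 12; n=9 → 14; n=10 → 16.
Total orbitals: 4 + 6 + 8 + 10 + 12 + 14 + 16 = 70.

70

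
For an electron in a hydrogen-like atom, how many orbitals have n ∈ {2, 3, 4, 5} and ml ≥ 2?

10

Count contributing orbitals for each principal shell:
n=3 → 1; n=4 → 3; n=5 → 6.
Total orbitals: 1 + 3 + 6 = 10.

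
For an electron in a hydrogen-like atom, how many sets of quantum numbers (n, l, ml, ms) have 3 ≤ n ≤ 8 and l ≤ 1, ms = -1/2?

24

Count contributing orbitals for each principal shell:
n=3 → 4; n=4 → 4; n=5 → 4; n=6 → 4; n=7 → 4; n=8 → 4.
Orbitals: 4 + 4 + 4 + 4 + 4 + 4 = 24. With ms fixed to -1/2 there is one state per orbital, so 24 states.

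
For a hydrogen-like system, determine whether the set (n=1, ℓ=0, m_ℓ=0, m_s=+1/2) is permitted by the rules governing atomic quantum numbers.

n = 1 is a positive integer. ℓ = 0 satisfies 0 ≤ ℓ ≤ n−1 = 0. m_ℓ = 0 lies in the range −ℓ … +ℓ (here 0). m_s = +1/2 is one of ±1/2.
All four constraints are satisfied.

Allowed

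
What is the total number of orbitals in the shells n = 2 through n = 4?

Shell n has n² orbitals: 2²=4 + 3²=9 + 4²=16 = 29 orbitals.

29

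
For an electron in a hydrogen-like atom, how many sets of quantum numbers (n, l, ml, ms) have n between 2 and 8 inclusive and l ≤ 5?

Work shell by shell — for each n, count the (l, ml) pairs that satisfy l ≤ 5:
n=2 → 4; n=3 → 9; n=4 → 16; n=5 → 25; n=6 → 36; n=7 → 36; n=8 → 36.
Orbitals: 4 + 9 + 16 + 25 + 36 + 36 + 36 = 162. Including both spin states (ms = ±1/2) gives 2 × 162 = 324 states.

324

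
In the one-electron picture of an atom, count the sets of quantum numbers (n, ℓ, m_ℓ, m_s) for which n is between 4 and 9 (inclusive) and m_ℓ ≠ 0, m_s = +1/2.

232

Work shell by shell — for each n, count the (ℓ, m_ℓ) pairs that satisfy m_ℓ ≠ 0:
n=4 → 12; n=5 → 20; n=6 → 30; n=7 → 42; n=8 → 56; n=9 → 72.
Orbitals: 12 + 20 + 30 + 42 + 56 + 72 = 232. With m_s fixed to +1/2 there is one state per orbital, so 232 states.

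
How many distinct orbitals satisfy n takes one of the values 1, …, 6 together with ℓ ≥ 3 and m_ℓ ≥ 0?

Per-shell orbital counts meeting the constraint:
n=4 → 4; n=5 → 9; n=6 → 15.
Total orbitals: 4 + 9 + 15 = 28.

28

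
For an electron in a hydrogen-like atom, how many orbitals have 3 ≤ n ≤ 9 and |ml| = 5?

Count contributing orbitals for each principal shell:
n=6 → 2; n=7 → 4; n=8 → 6; n=9 → 8.
Total orbitals: 2 + 4 + 6 + 8 = 20.

20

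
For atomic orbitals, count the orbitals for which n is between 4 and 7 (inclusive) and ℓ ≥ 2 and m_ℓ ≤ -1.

For each n in the range, tally the orbitals obeying ℓ ≥ 2 and m_ℓ ≤ -1:
n=4 → 5; n=5 → 9; n=6 → 14; n=7 → 20.
Total orbitals: 5 + 9 + 14 + 20 = 48.

48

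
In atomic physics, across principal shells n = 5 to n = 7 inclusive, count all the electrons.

Shell n has n² orbitals: 5²=25 + 6²=36 + 7²=49 = 110 orbitals.
Two spin states per orbital: 2 × 110 = 220 electrons.

220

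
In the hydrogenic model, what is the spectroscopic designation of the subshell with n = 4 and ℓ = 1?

4p

ℓ = 1 corresponds to the letter 'p', so the subshell is 4p.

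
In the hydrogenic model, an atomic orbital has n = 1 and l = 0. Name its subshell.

l = 0 corresponds to the letter 's', so the subshell is 1s.

1s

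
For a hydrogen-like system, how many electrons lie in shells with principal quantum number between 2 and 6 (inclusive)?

Shell n has n² orbitals: 2²=4 + 3²=9 + 4²=16 + 5²=25 + 6²=36 = 90 orbitals.
Two spin states per orbital: 2 × 90 = 180 electrons.

180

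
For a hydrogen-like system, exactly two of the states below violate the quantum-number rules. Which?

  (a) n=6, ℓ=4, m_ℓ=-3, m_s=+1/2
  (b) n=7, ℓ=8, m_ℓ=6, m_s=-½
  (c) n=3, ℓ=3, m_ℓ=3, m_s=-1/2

(b) and (c)

(b) has ℓ = 8 ≥ n = 7, violating 0 ≤ ℓ ≤ n−1.
(c) has ℓ = 3 ≥ n = 3, violating 0 ≤ ℓ ≤ n−1.
The remaining set (a) satisfies all four rules.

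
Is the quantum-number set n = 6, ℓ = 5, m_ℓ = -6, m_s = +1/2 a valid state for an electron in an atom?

The magnetic quantum number must satisfy −ℓ ≤ m_ℓ ≤ ℓ. With ℓ = 5, m_ℓ can only be -5, -4, -3, -2, -1, 0, 1, 2, 3, 4, 5, so m_ℓ = -6 is forbidden.

Invalid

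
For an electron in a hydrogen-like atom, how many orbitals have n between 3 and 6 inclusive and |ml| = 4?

For each n in the range, tally the orbitals obeying |ml| = 4:
n=5 → 2; n=6 → 4.
Total orbitals: 2 + 4 = 6.

6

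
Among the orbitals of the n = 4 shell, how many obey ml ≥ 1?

With n = 4 the allowed l are 0, 1, …, 3.
The (l, ml) pairs meeting ml ≥ 1 give: l=1 → 1; l=2 → 2; l=3 → 3.
Total orbitals: 1 + 2 + 3 = 6.

6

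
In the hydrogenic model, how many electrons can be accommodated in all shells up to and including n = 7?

Total orbitals = 1² + 2² + 3² + 4² + 5² + 6² + 7² = 140. Doubling for spin gives 280 electrons.

280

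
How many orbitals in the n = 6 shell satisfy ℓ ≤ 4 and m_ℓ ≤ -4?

The (ℓ, m_ℓ) pairs meeting ℓ ≤ 4 and m_ℓ ≤ -4 give: ℓ=4 → 1.
Total orbitals: 1.

1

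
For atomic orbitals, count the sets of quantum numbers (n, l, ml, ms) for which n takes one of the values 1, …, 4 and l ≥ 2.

For each n in the range, tally the orbitals obeying l ≥ 2:
n=3 → 5; n=4 → 12.
Orbitals: 5 + 12 = 17. Including both spin states (ms = ±1/2) gives 2 × 17 = 34 states.

34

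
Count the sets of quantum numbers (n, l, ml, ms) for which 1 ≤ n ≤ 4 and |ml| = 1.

Work shell by shell — for each n, count the (l, ml) pairs that satisfy |ml| = 1:
n=2 → 2; n=3 → 4; n=4 → 6.
Orbitals: 2 + 4 + 6 = 12. Including both spin states (ms = ±1/2) gives 2 × 12 = 24 states.

24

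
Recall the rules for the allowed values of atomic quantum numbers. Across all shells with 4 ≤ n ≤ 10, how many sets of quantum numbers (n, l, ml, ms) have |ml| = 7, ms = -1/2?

Per-shell orbital counts meeting the constraint:
n=8 → 2; n=9 → 4; n=10 → 6.
Orbitals: 2 + 4 + 6 = 12. With ms fixed to -1/2 there is one state per orbital, so 12 states.

12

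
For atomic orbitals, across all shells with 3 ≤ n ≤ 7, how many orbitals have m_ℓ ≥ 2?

35

Work shell by shell — for each n, count the (ℓ, m_ℓ) pairs that satisfy m_ℓ ≥ 2:
n=3 → 1; n=4 → 3; n=5 → 6; n=6 → 10; n=7 → 15.
Total orbitals: 1 + 3 + 6 + 10 + 15 = 35.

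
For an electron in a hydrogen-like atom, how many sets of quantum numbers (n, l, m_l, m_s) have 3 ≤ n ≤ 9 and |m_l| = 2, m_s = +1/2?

Per-shell orbital counts meeting the constraint:
n=3 → 2; n=4 → 4; n=5 → 6; n=6 → 8; n=7 → 10; n=8 → 12; n=9 → 14.
Orbitals: 2 + 4 + 6 + 8 + 10 + 12 + 14 = 56. With m_s fixed to +1/2 there is one state per orbital, so 56 states.

56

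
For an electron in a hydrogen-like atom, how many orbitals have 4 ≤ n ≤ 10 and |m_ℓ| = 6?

20

Go shell by shell, enumerating (ℓ, m_ℓ) with |m_ℓ| = 6:
n=7 → 2; n=8 → 4; n=9 → 6; n=10 → 8.
Total orbitals: 2 + 4 + 6 + 8 = 20.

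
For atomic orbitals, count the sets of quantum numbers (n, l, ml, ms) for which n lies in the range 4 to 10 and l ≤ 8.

704

Per-shell orbital counts meeting the constraint:
n=4 → 16; n=5 → 25; n=6 → 36; n=7 → 49; n=8 → 64; n=9 → 81; n=10 → 81.
Orbitals: 16 + 25 + 36 + 49 + 64 + 81 + 81 = 352. Including both spin states (ms = ±1/2) gives 2 × 352 = 704 states.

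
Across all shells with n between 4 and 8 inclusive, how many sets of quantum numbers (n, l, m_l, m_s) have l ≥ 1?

370

Go shell by shell, enumerating (l, m_l) with l ≥ 1:
n=4 → 15; n=5 → 24; n=6 → 35; n=7 → 48; n=8 → 63.
Orbitals: 15 + 24 + 35 + 48 + 63 = 185. Including both spin states (m_s = ±1/2) gives 2 × 185 = 370 states.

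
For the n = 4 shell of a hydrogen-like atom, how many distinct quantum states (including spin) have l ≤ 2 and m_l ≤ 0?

Go through l = 0, …, 3 (the values permitted for n = 4).
The (l, m_l) pairs meeting l ≤ 2 and m_l ≤ 0 give: l=0 → 1; l=1 → 2; l=2 → 3.
Orbitals: 1 + 2 + 3 = 6. Each orbital carries two spin states, so 6 × 2 = 12 states.

12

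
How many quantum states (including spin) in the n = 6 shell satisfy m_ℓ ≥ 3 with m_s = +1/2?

The n = 6 shell has ℓ = 0 through 5; check each.
Per ℓ-value: ℓ=3 → 1; ℓ=4 → 2; ℓ=5 → 3.
Orbitals: 1 + 2 + 3 = 6. With m_s fixed to a single value there is one state per orbital, giving 6 states.

6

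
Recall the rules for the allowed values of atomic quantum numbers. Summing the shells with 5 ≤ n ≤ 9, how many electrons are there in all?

510

Shell n has n² orbitals: 5²=25 + 6²=36 + 7²=49 + 8²=64 + 9²=81 = 255 orbitals.
Two spin states per orbital: 2 × 255 = 510 electrons.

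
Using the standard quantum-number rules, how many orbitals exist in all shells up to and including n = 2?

5

Total orbitals = 1² + 2² = 5.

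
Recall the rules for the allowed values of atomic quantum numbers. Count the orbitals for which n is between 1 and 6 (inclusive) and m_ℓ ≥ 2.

Treat each shell separately and count matching orbitals:
n=3 → 1; n=4 → 3; n=5 → 6; n=6 → 10.
Total orbitals: 1 + 3 + 6 + 10 = 20.

20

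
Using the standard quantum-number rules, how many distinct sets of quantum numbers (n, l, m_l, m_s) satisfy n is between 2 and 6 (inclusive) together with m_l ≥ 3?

For each n in the range, tally the orbitals obeying m_l ≥ 3:
n=4 → 1; n=5 → 3; n=6 → 6.
Orbitals: 1 + 3 + 6 = 10. Including both spin states (m_s = ±1/2) gives 2 × 10 = 20 states.

20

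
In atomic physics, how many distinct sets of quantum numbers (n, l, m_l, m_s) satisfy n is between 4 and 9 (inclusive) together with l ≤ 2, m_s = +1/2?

Treat each shell separately and count matching orbitals:
n=4 → 9; n=5 → 9; n=6 → 9; n=7 → 9; n=8 → 9; n=9 → 9.
Orbitals: 9 + 9 + 9 + 9 + 9 + 9 = 54. With m_s fixed to +1/2 there is one state per orbital, so 54 states.

54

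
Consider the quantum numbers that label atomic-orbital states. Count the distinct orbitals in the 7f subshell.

A subshell has 2l+1 orbitals; with l = 3, that's 7.

7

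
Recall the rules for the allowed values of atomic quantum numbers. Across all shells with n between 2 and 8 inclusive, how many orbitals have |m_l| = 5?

12

Go shell by shell, enumerating (l, m_l) with |m_l| = 5:
n=6 → 2; n=7 → 4; n=8 → 6.
Total orbitals: 2 + 4 + 6 = 12.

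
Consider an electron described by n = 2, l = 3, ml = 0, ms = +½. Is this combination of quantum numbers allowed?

The orbital quantum number must satisfy 0 ≤ l ≤ n−1. With n = 2 the allowed l values are 0, 1, so l = 3 is out of range.

Invalid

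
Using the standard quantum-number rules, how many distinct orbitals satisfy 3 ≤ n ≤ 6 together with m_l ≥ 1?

34

Count contributing orbitals for each principal shell:
n=3 → 3; n=4 → 6; n=5 → 10; n=6 → 15.
Total orbitals: 3 + 6 + 10 + 15 = 34.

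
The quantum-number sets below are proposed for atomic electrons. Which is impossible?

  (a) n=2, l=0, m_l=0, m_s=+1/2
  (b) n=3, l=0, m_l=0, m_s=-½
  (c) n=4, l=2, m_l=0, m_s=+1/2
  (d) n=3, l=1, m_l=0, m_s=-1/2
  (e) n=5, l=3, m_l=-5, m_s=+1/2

(e)

(e) has |m_l| = 5 > l = 3, violating −l ≤ m_l ≤ l.
The remaining sets (a), (b), (c), (d) satisfy all four rules.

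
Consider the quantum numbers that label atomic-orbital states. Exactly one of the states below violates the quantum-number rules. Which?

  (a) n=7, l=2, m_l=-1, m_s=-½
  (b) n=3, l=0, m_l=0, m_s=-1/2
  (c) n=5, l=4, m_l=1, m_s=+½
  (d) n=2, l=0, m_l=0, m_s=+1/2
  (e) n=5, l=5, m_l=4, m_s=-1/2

(e)

(e) has l = 5 ≥ n = 5, violating 0 ≤ l ≤ n−1.
The remaining sets (a), (b), (c), (d) satisfy all four rules.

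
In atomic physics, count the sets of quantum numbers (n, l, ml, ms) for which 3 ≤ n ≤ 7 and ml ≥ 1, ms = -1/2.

For each n in the range, tally the orbitals obeying ml ≥ 1:
n=3 → 3; n=4 → 6; n=5 → 10; n=6 → 15; n=7 → 21.
Orbitals: 3 + 6 + 10 + 15 + 21 = 55. With ms fixed to -1/2 there is one state per orbital, so 55 states.

55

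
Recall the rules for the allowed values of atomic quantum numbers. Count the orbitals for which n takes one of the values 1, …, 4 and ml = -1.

Count contributing orbitals for each principal shell:
n=2 → 1; n=3 → 2; n=4 → 3.
Total orbitals: 1 + 2 + 3 = 6.

6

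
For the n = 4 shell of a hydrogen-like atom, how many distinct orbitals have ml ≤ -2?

3

For n = 4, l ranges over 0 … 3.
Per l-value: l=2 → 1; l=3 → 2.
Total orbitals: 1 + 2 = 3.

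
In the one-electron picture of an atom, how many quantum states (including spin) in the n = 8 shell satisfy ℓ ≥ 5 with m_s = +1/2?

Per ℓ-value: ℓ=5 → 11; ℓ=6 → 13; ℓ=7 → 15.
Orbitals: 11 + 13 + 15 = 39. With m_s fixed to a single value there is one state per orbital, giving 39 states.

39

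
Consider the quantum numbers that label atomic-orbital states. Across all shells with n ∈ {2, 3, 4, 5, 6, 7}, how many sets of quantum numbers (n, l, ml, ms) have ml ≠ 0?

224

Count contributing orbitals for each principal shell:
n=2 → 2; n=3 → 6; n=4 → 12; n=5 → 20; n=6 → 30; n=7 → 42.
Orbitals: 2 + 6 + 12 + 20 + 30 + 42 = 112. Including both spin states (ms = ±1/2) gives 2 × 112 = 224 states.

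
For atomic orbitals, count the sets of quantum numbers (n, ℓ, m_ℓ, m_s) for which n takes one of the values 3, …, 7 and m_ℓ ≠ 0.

Count contributing orbitals for each principal shell:
n=3 → 6; n=4 → 12; n=5 → 20; n=6 → 30; n=7 → 42.
Orbitals: 6 + 12 + 20 + 30 + 42 = 110. Including both spin states (m_s = ±1/2) gives 2 × 110 = 220 states.

220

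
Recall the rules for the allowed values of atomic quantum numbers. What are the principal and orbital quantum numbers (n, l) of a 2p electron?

The leading integer gives n = 2; the letter 'p' means l = 1.

n = 2, l = 1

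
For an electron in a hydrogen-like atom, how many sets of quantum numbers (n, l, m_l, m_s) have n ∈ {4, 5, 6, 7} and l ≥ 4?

Work shell by shell — for each n, count the (l, m_l) pairs that satisfy l ≥ 4:
n=5 → 9; n=6 → 20; n=7 → 33.
Orbitals: 9 + 20 + 33 = 62. Including both spin states (m_s = ±1/2) gives 2 × 62 = 124 states.

124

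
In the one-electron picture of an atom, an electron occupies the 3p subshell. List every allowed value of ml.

-1, 0, 1

The 3p subshell has l = 1, and ml takes every integer from −l to +l. With l = 1 that gives the 3 values -1, 0, 1.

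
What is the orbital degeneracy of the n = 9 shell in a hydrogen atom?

The n = 9 shell contains n² = 9² = 81 orbitals.

81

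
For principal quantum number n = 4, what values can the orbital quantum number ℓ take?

ℓ is an integer with 0 ≤ ℓ ≤ n−1, so for n = 4: ℓ = 0, 1, 2, 3.

0, 1, 2, 3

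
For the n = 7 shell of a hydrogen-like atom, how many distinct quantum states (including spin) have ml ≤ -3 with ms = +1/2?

With n = 7 the allowed l are 0, 1, …, 6.
Contributions: l=3 → 1; l=4 → 2; l=5 → 3; l=6 → 4.
Orbitals: 1 + 2 + 3 + 4 = 10. With ms fixed to a single value there is one state per orbital, giving 10 states.

10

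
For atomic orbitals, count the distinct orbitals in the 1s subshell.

A subshell has 2l+1 orbitals; with l = 0, that's 1.

1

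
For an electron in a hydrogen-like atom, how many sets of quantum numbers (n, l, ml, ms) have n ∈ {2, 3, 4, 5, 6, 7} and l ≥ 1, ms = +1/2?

Treat each shell separately and count matching orbitals:
n=2 → 3; n=3 → 8; n=4 → 15; n=5 → 24; n=6 → 35; n=7 → 48.
Orbitals: 3 + 8 + 15 + 24 + 35 + 48 = 133. With ms fixed to +1/2 there is one state per orbital, so 133 states.

133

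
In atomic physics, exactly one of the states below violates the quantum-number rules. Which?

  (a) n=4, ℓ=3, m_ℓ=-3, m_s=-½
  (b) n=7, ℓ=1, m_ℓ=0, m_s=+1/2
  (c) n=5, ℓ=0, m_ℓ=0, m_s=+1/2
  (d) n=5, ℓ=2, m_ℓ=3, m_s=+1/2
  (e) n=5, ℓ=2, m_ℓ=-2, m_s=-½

(d)

(d) has |m_ℓ| = 3 > ℓ = 2, violating −ℓ ≤ m_ℓ ≤ ℓ.
The remaining sets (a), (b), (c), (e) satisfy all four rules.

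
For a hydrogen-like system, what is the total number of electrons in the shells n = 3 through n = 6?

Shell n has n² orbitals: 3²=9 + 4²=16 + 5²=25 + 6²=36 = 86 orbitals.
Two spin states per orbital: 2 × 86 = 172 electrons.

172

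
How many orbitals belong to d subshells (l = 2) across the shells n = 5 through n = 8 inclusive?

A d subshell (l = 2) exists for every n ≥ 3, so shells n = 5, 6, 7, 8 each contribute one — 4 subshells.
Since each d subshell has 2·2+1 = 5 orbitals, the total is 4 × 5 = 20.

20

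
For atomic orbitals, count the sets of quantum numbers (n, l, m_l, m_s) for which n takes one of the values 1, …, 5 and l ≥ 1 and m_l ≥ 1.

Work shell by shell — for each n, count the (l, m_l) pairs that satisfy l ≥ 1 and m_l ≥ 1:
n=2 → 1; n=3 → 3; n=4 → 6; n=5 → 10.
Orbitals: 1 + 3 + 6 + 10 = 20. Including both spin states (m_s = ±1/2) gives 2 × 20 = 40 states.

40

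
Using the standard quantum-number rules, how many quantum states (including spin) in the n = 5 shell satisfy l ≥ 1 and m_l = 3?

4

For n = 5, l ranges over 0 … 4.
Contributions: l=3 → 1; l=4 → 1.
Orbitals: 1 + 1 = 2. Each orbital carries two spin states, so 2 × 2 = 4 states.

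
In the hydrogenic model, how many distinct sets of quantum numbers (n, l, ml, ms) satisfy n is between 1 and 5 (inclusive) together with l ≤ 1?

34

Per-shell orbital counts meeting the constraint:
n=1 → 1; n=2 → 4; n=3 → 4; n=4 → 4; n=5 → 4.
Orbitals: 1 + 4 + 4 + 4 + 4 = 17. Including both spin states (ms = ±1/2) gives 2 × 17 = 34 states.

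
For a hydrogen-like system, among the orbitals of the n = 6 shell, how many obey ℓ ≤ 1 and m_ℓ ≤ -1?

The n = 6 shell has ℓ = 0 through 5; check each.
The (ℓ, m_ℓ) pairs meeting ℓ ≤ 1 and m_ℓ ≤ -1 give: ℓ=1 → 1.
Total orbitals: 1.

1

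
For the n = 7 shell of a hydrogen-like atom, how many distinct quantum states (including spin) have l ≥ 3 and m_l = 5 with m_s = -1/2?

With n = 7 the allowed l are 0, 1, …, 6.
The (l, m_l) pairs meeting l ≥ 3 and m_l = 5 give: l=5 → 1; l=6 → 1.
Orbitals: 1 + 1 = 2. With m_s fixed to a single value there is one state per orbital, giving 2 states.

2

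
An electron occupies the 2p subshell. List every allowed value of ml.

-1, 0, 1

The 2p subshell has l = 1, and ml takes every integer from −l to +l. With l = 1 that gives the 3 values -1, 0, 1.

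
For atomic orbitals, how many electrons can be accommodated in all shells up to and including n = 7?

Total orbitals = 1² + 2² + 3² + 4² + 5² + 6² + 7² = 140. Doubling for spin gives 280 electrons.

280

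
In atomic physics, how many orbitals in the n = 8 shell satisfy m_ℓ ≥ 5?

For n = 8, ℓ ranges over 0 … 7.
Per ℓ-value: ℓ=5 → 1; ℓ=6 → 2; ℓ=7 → 3.
Total orbitals: 1 + 2 + 3 = 6.

6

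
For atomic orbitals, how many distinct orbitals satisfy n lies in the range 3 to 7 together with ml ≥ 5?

Go shell by shell, enumerating (l, ml) with ml ≥ 5:
n=6 → 1; n=7 → 3.
Total orbitals: 1 + 3 = 4.

4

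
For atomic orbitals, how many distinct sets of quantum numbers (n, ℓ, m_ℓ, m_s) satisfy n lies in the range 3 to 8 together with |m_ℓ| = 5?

Work shell by shell — for each n, count the (ℓ, m_ℓ) pairs that satisfy |m_ℓ| = 5:
n=6 → 2; n=7 → 4; n=8 → 6.
Orbitals: 2 + 4 + 6 = 12. Including both spin states (m_s = ±1/2) gives 2 × 12 = 24 states.

24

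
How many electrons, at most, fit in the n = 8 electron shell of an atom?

A shell holds 2n² electrons: 2 × 8² = 2 × 64 = 128.

128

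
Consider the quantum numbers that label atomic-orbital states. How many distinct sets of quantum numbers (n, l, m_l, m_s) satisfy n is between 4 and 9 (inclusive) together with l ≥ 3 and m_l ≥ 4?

Treat each shell separately and count matching orbitals:
n=5 → 1; n=6 → 3; n=7 → 6; n=8 → 10; n=9 → 15.
Orbitals: 1 + 3 + 6 + 10 + 15 = 35. Including both spin states (m_s = ±1/2) gives 2 × 35 = 70 states.

70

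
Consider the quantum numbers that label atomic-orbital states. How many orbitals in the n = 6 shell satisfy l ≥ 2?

With n = 6 the allowed l are 0, 1, …, 5.
The (l, ml) pairs meeting l ≥ 2 give: l=2 → 5; l=3 → 7; l=4 → 9; l=5 → 11.
Total orbitals: 5 + 7 + 9 + 11 = 32.

32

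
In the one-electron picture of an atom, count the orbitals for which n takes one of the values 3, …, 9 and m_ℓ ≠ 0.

238

Work shell by shell — for each n, count the (ℓ, m_ℓ) pairs that satisfy m_ℓ ≠ 0:
n=3 → 6; n=4 → 12; n=5 → 20; n=6 → 30; n=7 → 42; n=8 → 56; n=9 → 72.
Total orbitals: 6 + 12 + 20 + 30 + 42 + 56 + 72 = 238.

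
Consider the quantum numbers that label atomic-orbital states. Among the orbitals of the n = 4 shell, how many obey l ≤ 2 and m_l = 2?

With n = 4 the allowed l are 0, 1, …, 3.
Contributions: l=2 → 1.
Total orbitals: 1.

1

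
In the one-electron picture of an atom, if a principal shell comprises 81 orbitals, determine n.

n² = 81 ⇒ n = 9.

n = 9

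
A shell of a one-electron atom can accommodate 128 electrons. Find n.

2n² = 128 ⇒ n² = 64 ⇒ n = 8.

n = 8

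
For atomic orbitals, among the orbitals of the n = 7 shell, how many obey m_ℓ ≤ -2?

With n = 7 the allowed ℓ are 0, 1, …, 6.
Per ℓ-value: ℓ=2 → 1; ℓ=3 → 2; ℓ=4 → 3; ℓ=5 → 4; ℓ=6 → 5.
Total orbitals: 1 + 2 + 3 + 4 + 5 = 15.

15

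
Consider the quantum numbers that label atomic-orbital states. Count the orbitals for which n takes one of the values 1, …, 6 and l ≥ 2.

70

Count contributing orbitals for each principal shell:
n=3 → 5; n=4 → 12; n=5 → 21; n=6 → 32.
Total orbitals: 5 + 12 + 21 + 32 = 70.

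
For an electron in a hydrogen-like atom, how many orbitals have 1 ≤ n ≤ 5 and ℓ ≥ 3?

Per-shell orbital counts meeting the constraint:
n=4 → 7; n=5 → 16.
Total orbitals: 7 + 16 = 23.

23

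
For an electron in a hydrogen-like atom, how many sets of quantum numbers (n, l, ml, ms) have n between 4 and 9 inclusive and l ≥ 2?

494

Count contributing orbitals for each principal shell:
n=4 → 12; n=5 → 21; n=6 → 32; n=7 → 45; n=8 → 60; n=9 → 77.
Orbitals: 12 + 21 + 32 + 45 + 60 + 77 = 247. Including both spin states (ms = ±1/2) gives 2 × 247 = 494 states.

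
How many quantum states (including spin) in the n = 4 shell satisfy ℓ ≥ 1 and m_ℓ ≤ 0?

For n = 4, ℓ ranges over 0 … 3.
Contributions: ℓ=1 → 2; ℓ=2 → 3; ℓ=3 → 4.
Orbitals: 2 + 3 + 4 = 9. Each orbital carries two spin states, so 9 × 2 = 18 states.

18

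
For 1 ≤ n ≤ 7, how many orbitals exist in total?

Total orbitals = 1² + 2² + 3² + 4² + 5² + 6² + 7² = 140.

140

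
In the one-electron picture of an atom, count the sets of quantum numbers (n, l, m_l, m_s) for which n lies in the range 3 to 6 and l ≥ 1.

Treat each shell separately and count matching orbitals:
n=3 → 8; n=4 → 15; n=5 → 24; n=6 → 35.
Orbitals: 8 + 15 + 24 + 35 = 82. Including both spin states (m_s = ±1/2) gives 2 × 82 = 164 states.

164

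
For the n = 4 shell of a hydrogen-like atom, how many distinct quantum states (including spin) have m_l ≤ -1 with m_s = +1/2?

Orbitals with m_l ≤ -1, by l: l=1 → 1; l=2 → 2; l=3 → 3.
Orbitals: 1 + 2 + 3 = 6. With m_s fixed to a single value there is one state per orbital, giving 6 states.

6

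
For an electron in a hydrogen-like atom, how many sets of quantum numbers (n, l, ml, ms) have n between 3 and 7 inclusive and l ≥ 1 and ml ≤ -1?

Treat each shell separately and count matching orbitals:
n=3 → 3; n=4 → 6; n=5 → 10; n=6 → 15; n=7 → 21.
Orbitals: 3 + 6 + 10 + 15 + 21 = 55. Including both spin states (ms = ±1/2) gives 2 × 55 = 110 states.

110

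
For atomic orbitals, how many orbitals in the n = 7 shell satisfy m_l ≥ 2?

15

Orbitals with m_l ≥ 2, by l: l=2 → 1; l=3 → 2; l=4 → 3; l=5 → 4; l=6 → 5.
Total orbitals: 1 + 2 + 3 + 4 + 5 = 15.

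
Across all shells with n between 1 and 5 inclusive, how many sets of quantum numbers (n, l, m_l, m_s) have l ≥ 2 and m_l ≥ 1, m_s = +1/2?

16

Go shell by shell, enumerating (l, m_l) with l ≥ 2 and m_l ≥ 1:
n=3 → 2; n=4 → 5; n=5 → 9.
Orbitals: 2 + 5 + 9 = 16. With m_s fixed to +1/2 there is one state per orbital, so 16 states.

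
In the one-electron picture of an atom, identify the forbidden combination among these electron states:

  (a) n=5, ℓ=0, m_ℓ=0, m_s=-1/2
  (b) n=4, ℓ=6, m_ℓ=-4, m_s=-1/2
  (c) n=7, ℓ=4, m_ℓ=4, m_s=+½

(b) has ℓ = 6 ≥ n = 4, violating 0 ≤ ℓ ≤ n−1.
The remaining sets (a), (c) satisfy all four rules.

(b)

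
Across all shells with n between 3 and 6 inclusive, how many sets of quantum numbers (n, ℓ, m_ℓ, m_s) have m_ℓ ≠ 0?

136

For each n in the range, tally the orbitals obeying m_ℓ ≠ 0:
n=3 → 6; n=4 → 12; n=5 → 20; n=6 → 30.
Orbitals: 6 + 12 + 20 + 30 = 68. Including both spin states (m_s = ±1/2) gives 2 × 68 = 136 states.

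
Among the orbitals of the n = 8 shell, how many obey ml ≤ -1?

28

With n = 8 the allowed l are 0, 1, …, 7.
The (l, ml) pairs meeting ml ≤ -1 give: l=1 → 1; l=2 → 2; l=3 → 3; l=4 → 4; l=5 → 5; l=6 → 6; l=7 → 7.
Total orbitals: 1 + 2 + 3 + 4 + 5 + 6 + 7 = 28.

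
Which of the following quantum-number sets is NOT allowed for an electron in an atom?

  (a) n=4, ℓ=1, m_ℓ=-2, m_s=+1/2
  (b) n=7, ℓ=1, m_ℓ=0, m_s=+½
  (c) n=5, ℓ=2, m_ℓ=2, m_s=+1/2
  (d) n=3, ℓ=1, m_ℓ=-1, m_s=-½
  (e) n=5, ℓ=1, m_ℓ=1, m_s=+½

(a)

(a) has |m_ℓ| = 2 > ℓ = 1, violating −ℓ ≤ m_ℓ ≤ ℓ.
The remaining sets (b), (c), (d), (e) satisfy all four rules.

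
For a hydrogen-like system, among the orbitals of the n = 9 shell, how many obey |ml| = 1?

Per l-value: l=1 → 2; l=2 → 2; l=3 → 2; l=4 → 2; l=5 → 2; l=6 → 2; l=7 → 2; l=8 → 2.
Total orbitals: 2 + 2 + 2 + 2 + 2 + 2 + 2 + 2 = 16.

16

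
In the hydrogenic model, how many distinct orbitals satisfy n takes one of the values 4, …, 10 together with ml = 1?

42

Work shell by shell — for each n, count the (l, ml) pairs that satisfy ml = 1:
n=4 → 3; n=5 → 4; n=6 → 5; n=7 → 6; n=8 → 7; n=9 → 8; n=10 → 9.
Total orbitals: 3 + 4 + 5 + 6 + 7 + 8 + 9 = 42.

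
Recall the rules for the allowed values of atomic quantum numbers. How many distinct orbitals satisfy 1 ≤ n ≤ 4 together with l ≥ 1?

Count contributing orbitals for each principal shell:
n=2 → 3; n=3 → 8; n=4 → 15.
Total orbitals: 3 + 8 + 15 = 26.

26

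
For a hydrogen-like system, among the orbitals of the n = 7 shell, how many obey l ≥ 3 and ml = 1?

Go through l = 0, …, 6 (the values permitted for n = 7).
The (l, ml) pairs meeting l ≥ 3 and ml = 1 give: l=3 → 1; l=4 → 1; l=5 → 1; l=6 → 1.
Total orbitals: 1 + 1 + 1 + 1 = 4.

4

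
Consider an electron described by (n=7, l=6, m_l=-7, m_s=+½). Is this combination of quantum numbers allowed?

Not allowed

The magnetic quantum number must satisfy −l ≤ m_l ≤ l. With l = 6, m_l can only be -6, -5, -4, -3, -2, -1, 0, 1, 2, 3, 4, 5, 6, so m_l = -7 is forbidden.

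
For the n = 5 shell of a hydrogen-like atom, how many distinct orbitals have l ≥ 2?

Go through l = 0, …, 4 (the values permitted for n = 5).
Contributions: l=2 → 5; l=3 → 7; l=4 → 9.
Total orbitals: 5 + 7 + 9 = 21.

21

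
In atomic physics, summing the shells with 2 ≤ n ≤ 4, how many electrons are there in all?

Shell n has n² orbitals: 2²=4 + 3²=9 + 4²=16 = 29 orbitals.
Two spin states per orbital: 2 × 29 = 58 electrons.

58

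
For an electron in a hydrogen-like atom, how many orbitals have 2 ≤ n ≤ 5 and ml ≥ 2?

Treat each shell separately and count matching orbitals:
n=3 → 1; n=4 → 3; n=5 → 6.
Total orbitals: 1 + 3 + 6 = 10.

10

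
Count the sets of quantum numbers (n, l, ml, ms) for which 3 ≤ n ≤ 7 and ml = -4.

12

Count contributing orbitals for each principal shell:
n=5 → 1; n=6 → 2; n=7 → 3.
Orbitals: 1 + 2 + 3 = 6. Including both spin states (ms = ±1/2) gives 2 × 6 = 12 states.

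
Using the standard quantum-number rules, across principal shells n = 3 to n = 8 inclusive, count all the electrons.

Shell n has n² orbitals: 3²=9 + 4²=16 + 5²=25 + 6²=36 + 7²=49 + 8²=64 = 199 orbitals.
Two spin states per orbital: 2 × 199 = 398 electrons.

398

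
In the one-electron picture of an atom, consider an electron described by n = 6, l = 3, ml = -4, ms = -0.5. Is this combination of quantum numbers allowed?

The magnetic quantum number must satisfy −l ≤ ml ≤ l. With l = 3, ml can only be -3, -2, -1, 0, 1, 2, 3, so ml = -4 is forbidden.

Not allowed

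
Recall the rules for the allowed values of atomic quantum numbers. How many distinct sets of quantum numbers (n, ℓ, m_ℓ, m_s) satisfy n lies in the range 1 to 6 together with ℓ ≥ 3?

Count contributing orbitals for each principal shell:
n=4 → 7; n=5 → 16; n=6 → 27.
Orbitals: 7 + 16 + 27 = 50. Including both spin states (m_s = ±1/2) gives 2 × 50 = 100 states.

100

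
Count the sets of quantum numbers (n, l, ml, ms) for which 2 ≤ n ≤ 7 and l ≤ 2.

Count contributing orbitals for each principal shell:
n=2 → 4; n=3 → 9; n=4 → 9; n=5 → 9; n=6 → 9; n=7 → 9.
Orbitals: 4 + 9 + 9 + 9 + 9 + 9 = 49. Including both spin states (ms = ±1/2) gives 2 × 49 = 98 states.

98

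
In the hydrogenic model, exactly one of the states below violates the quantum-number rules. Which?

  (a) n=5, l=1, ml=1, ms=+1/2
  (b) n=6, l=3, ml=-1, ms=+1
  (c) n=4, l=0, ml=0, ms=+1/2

(b)

(b) has ms = +1, but an electron's spin must be ±1/2.
The remaining sets (a), (c) satisfy all four rules.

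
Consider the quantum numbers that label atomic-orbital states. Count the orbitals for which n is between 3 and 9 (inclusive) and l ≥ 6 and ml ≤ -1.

Per-shell orbital counts meeting the constraint:
n=7 → 6; n=8 → 13; n=9 → 21.
Total orbitals: 6 + 13 + 21 = 40.

40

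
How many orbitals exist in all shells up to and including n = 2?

5

Total orbitals = 1² + 2² = 5.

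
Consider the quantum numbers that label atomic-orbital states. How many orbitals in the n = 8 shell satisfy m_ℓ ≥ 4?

For n = 8, ℓ ranges over 0 … 7.
Orbitals with m_ℓ ≥ 4, by ℓ: ℓ=4 → 1; ℓ=5 → 2; ℓ=6 → 3; ℓ=7 → 4.
Total orbitals: 1 + 2 + 3 + 4 = 10.

10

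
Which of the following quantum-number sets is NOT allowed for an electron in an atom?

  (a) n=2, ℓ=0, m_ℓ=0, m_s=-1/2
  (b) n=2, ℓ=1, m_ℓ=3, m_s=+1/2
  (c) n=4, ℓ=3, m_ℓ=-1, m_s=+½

(b)

(b) has |m_ℓ| = 3 > ℓ = 1, violating −ℓ ≤ m_ℓ ≤ ℓ.
The remaining sets (a), (c) satisfy all four rules.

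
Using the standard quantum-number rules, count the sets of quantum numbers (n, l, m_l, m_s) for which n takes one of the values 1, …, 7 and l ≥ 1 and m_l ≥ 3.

Work shell by shell — for each n, count the (l, m_l) pairs that satisfy l ≥ 1 and m_l ≥ 3:
n=4 → 1; n=5 → 3; n=6 → 6; n=7 → 10.
Orbitals: 1 + 3 + 6 + 10 = 20. Including both spin states (m_s = ±1/2) gives 2 × 20 = 40 states.

40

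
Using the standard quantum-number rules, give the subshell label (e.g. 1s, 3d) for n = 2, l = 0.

l = 0 corresponds to the letter 's', so the subshell is 2s.

2s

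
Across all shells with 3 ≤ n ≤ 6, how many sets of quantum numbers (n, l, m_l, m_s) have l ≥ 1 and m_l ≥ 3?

20

Go shell by shell, enumerating (l, m_l) with l ≥ 1 and m_l ≥ 3:
n=4 → 1; n=5 → 3; n=6 → 6.
Orbitals: 1 + 3 + 6 = 10. Including both spin states (m_s = ±1/2) gives 2 × 10 = 20 states.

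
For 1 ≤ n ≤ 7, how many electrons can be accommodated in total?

280

Total orbitals = 1² + 2² + 3² + 4² + 5² + 6² + 7² = 140. Doubling for spin gives 280 electrons.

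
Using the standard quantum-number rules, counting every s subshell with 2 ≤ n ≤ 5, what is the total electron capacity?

8

An s subshell (l = 0) exists for every n ≥ 1, so shells n = 2, 3, 4, 5 each contribute one — 4 subshells.
Since each s subshell holds 2(2·0+1) = 2 electrons, the total is 4 × 2 = 8.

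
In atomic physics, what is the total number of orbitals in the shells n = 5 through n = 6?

61

Shell n has n² orbitals: 5²=25 + 6²=36 = 61 orbitals.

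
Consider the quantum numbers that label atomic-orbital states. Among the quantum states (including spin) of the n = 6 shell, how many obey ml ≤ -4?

With n = 6 the allowed l are 0, 1, …, 5.
Per l-value: l=4 → 1; l=5 → 2.
Orbitals: 1 + 2 = 3. Each orbital carries two spin states, so 3 × 2 = 6 states.

6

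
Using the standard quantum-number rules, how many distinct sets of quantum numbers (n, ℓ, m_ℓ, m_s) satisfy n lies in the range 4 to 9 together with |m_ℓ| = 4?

For each n in the range, tally the orbitals obeying |m_ℓ| = 4:
n=5 → 2; n=6 → 4; n=7 → 6; n=8 → 8; n=9 → 10.
Orbitals: 2 + 4 + 6 + 8 + 10 = 30. Including both spin states (m_s = ±1/2) gives 2 × 30 = 60 states.

60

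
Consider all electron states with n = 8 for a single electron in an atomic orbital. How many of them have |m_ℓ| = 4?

With n = 8 the allowed ℓ are 0, 1, …, 7.
Orbitals with |m_ℓ| = 4, by ℓ: ℓ=4 → 2; ℓ=5 → 2; ℓ=6 → 2; ℓ=7 → 2.
Orbitals: 2 + 2 + 2 + 2 = 8. Each orbital carries two spin states, so 8 × 2 = 16 states.

16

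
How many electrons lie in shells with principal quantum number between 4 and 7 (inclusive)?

Shell n has n² orbitals: 4²=16 + 5²=25 + 6²=36 + 7²=49 = 126 orbitals.
Two spin states per orbital: 2 × 126 = 252 electrons.

252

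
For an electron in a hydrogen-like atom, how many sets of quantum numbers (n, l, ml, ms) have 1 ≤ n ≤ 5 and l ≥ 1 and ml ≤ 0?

Work shell by shell — for each n, count the (l, ml) pairs that satisfy l ≥ 1 and ml ≤ 0:
n=2 → 2; n=3 → 5; n=4 → 9; n=5 → 14.
Orbitals: 2 + 5 + 9 + 14 = 30. Including both spin states (ms = ±1/2) gives 2 × 30 = 60 states.

60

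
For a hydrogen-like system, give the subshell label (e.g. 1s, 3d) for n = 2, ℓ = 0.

2s

ℓ = 0 corresponds to the letter 's', so the subshell is 2s.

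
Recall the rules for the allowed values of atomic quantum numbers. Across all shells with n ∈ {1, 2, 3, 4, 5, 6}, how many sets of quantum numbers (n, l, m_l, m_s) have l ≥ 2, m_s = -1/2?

70

Count contributing orbitals for each principal shell:
n=3 → 5; n=4 → 12; n=5 → 21; n=6 → 32.
Orbitals: 5 + 12 + 21 + 32 = 70. With m_s fixed to -1/2 there is one state per orbital, so 70 states.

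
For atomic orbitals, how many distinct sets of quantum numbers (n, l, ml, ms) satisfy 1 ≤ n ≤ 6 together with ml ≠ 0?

Work shell by shell — for each n, count the (l, ml) pairs that satisfy ml ≠ 0:
n=2 → 2; n=3 → 6; n=4 → 12; n=5 → 20; n=6 → 30.
Orbitals: 2 + 6 + 12 + 20 + 30 = 70. Including both spin states (ms = ±1/2) gives 2 × 70 = 140 states.

140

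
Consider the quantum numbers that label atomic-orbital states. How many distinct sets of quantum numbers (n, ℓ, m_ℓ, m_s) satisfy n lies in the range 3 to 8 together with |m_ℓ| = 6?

Count contributing orbitals for each principal shell:
n=7 → 2; n=8 → 4.
Orbitals: 2 + 4 = 6. Including both spin states (m_s = ±1/2) gives 2 × 6 = 12 states.

12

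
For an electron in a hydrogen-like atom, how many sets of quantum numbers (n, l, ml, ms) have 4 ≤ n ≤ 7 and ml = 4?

Per-shell orbital counts meeting the constraint:
n=5 → 1; n=6 → 2; n=7 → 3.
Orbitals: 1 + 2 + 3 = 6. Including both spin states (ms = ±1/2) gives 2 × 6 = 12 states.

12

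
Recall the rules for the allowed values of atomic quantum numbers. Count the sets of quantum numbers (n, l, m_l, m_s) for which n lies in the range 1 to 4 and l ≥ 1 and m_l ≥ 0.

Count contributing orbitals for each principal shell:
n=2 → 2; n=3 → 5; n=4 → 9.
Orbitals: 2 + 5 + 9 = 16. Including both spin states (m_s = ±1/2) gives 2 × 16 = 32 states.

32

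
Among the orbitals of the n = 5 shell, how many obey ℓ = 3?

With n = 5 the allowed ℓ are 0, 1, …, 4.
The (ℓ, m_ℓ) pairs meeting ℓ = 3 give: ℓ=3 → 7.
Total orbitals: 7.

7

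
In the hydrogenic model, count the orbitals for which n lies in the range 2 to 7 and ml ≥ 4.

10

Per-shell orbital counts meeting the constraint:
n=5 → 1; n=6 → 3; n=7 → 6.
Total orbitals: 1 + 3 + 6 = 10.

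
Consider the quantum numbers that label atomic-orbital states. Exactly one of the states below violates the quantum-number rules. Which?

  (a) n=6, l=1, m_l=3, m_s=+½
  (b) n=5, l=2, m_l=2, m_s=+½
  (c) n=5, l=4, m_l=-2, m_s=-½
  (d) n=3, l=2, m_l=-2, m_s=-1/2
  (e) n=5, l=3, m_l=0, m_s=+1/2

(a) has |m_l| = 3 > l = 1, violating −l ≤ m_l ≤ l.
The remaining sets (b), (c), (d), (e) satisfy all four rules.

(a)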